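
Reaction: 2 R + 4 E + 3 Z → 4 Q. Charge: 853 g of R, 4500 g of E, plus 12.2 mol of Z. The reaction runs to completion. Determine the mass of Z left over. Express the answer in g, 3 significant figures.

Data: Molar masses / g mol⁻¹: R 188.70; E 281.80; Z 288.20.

n(R) = 853.0 / 188.70 = 4.520 mol
n(E) = 4500 / 281.80 = 15.97 mol
n(Z) = 12.20 mol
n/ν for R = 4.520/2 = 2.260
n/ν for E = 15.97/4 = 3.993
n/ν for Z = 12.20/3 = 4.067
Smallest n/ν is R → limiting reagent.
Z consumed = (3/2) × 4.520 = 6.780 mol
Z remaining = 12.20 − 6.780 = 5.420 mol
mass = 5.420 × 288.20 = 1562 g

1560 g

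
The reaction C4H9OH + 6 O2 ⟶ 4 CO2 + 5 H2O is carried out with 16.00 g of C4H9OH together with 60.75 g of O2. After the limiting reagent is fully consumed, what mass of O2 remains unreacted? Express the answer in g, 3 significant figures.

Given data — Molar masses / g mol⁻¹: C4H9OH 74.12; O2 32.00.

19.3 g

n(C4H9OH) = 16.00 / 74.12 = 0.2159 mol
n(O2) = 60.75 / 32.00 = 1.898 mol
n/ν for C4H9OH = 0.2159/1 = 0.2159
n/ν for O2 = 1.898/6 = 0.3163
Smallest n/ν is C4H9OH → limiting reagent.
O2 consumed = (6/1) × 0.2159 = 1.295 mol
O2 remaining = 1.898 − 1.295 = 0.6030 mol
mass = 0.6030 × 32.00 = 19.30 g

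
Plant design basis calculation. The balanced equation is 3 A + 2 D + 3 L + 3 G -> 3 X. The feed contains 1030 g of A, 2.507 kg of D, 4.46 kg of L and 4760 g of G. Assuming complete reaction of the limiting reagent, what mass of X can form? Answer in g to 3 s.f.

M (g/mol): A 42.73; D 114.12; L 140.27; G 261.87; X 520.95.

9470 g

n(A) = 1030 / 42.73 = 24.10 mol
n(D) = 2.507×1000 / 114.12 = 21.97 mol
n(L) = 4.460×1000 / 140.27 = 31.80 mol
n(G) = 4760 / 261.87 = 18.18 mol
n/ν → A: 8.033, D: 10.99, L: 10.60, G: 6.060; G is limiting.
n(X) = (3/3) × 18.18 = 18.18 mol
mass = 18.18 × 520.95 = 9471 g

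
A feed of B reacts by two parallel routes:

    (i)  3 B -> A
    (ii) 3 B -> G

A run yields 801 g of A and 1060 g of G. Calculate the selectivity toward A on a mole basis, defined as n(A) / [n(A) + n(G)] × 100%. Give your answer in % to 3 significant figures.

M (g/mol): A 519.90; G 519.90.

43.0 %

n(A) = 801 / 519.90 = 1.541 mol
n(G) = 1060 / 519.90 = 2.039 mol
selectivity = 1.541/(1.541+2.039) × 100 = 43.04 %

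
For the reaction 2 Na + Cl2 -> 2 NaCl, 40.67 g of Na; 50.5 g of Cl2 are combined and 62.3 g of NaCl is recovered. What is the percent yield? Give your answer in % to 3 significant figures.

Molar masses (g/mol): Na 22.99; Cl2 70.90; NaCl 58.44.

74.8 %

n(Na) = 40.67 / 22.99 = 1.769 mol
n(Cl2) = 50.50 / 70.90 = 0.7123 mol
n/ν for Na = 1.769/2 = 0.8845
n/ν for Cl2 = 0.7123/1 = 0.7123
Smallest n/ν is Cl2 → limiting reagent.
theoretical n(NaCl) = (2/1) × 0.7123 = 1.425 mol → 83.28 g
% yield = 62.3 / 83.28 × 100 = 74.81 %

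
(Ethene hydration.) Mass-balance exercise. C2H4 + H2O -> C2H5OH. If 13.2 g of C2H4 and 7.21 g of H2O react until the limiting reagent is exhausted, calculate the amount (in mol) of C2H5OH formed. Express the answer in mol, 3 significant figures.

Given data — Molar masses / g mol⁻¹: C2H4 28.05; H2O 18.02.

0.400 mol

n(C2H4) = 13.20 / 28.05 = 0.4706 mol
n(H2O) = 7.210 / 18.02 = 0.4001 mol
n/ν for C2H4 = 0.4706/1 = 0.4706
n/ν for H2O = 0.4001/1 = 0.4001
Smallest n/ν is H2O → limiting reagent.
n(C2H5OH) = (1/1) × 0.4001 = 0.4001 mol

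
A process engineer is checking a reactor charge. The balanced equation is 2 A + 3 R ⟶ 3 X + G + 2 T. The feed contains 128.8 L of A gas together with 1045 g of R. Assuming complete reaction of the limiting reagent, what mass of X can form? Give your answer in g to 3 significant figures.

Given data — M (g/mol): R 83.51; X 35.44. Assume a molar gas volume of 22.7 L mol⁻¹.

302 g

n(A) = 128.8 / 22.7 = 5.674 mol
n(R) = 1045 / 83.51 = 12.51 mol
n/ν → A: 2.837, R: 4.170; A is limiting.
n(X) = (3/2) × 5.674 = 8.511 mol
mass = 8.511 × 35.44 = 301.6 g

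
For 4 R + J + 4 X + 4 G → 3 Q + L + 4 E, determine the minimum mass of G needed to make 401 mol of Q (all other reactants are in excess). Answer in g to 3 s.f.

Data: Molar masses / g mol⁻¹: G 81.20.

n(Q) = 401.0 mol
n(G) = (4/3) × 401.0 = 534.7 mol
mass = 534.7 × 81.20 = 43420 g

43400 g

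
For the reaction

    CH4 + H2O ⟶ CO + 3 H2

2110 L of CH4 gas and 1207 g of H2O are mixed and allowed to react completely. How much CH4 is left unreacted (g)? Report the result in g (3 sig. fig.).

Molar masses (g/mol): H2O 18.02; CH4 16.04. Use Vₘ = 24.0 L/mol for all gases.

n(CH4) = 2110 / 24.0 = 87.92 mol
n(H2O) = 1207 / 18.02 = 66.98 mol
n/ν for CH4 = 87.92/1 = 87.92
n/ν for H2O = 66.98/1 = 66.98
Smallest n/ν is H2O → limiting reagent.
CH4 consumed = (1/1) × 66.98 = 66.98 mol
CH4 remaining = 87.92 − 66.98 = 20.94 mol
mass = 20.94 × 16.04 = 335.9 g

336 g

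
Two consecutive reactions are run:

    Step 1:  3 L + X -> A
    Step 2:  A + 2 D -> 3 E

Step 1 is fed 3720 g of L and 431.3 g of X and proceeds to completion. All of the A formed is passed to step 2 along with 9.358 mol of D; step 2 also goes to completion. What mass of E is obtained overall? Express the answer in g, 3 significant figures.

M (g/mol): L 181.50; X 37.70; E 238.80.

3350 g

Step 1:
n(L) = 3720 / 181.50 = 20.50 mol
n(X) = 431.3 / 37.70 = 11.44 mol
n/ν for L = 20.50/3 = 6.833
n/ν for X = 11.44/1 = 11.44
Smallest n/ν is L → limiting reagent.
n(A) produced = (1/3) × 20.50 = 6.833 mol
Step 2:
n(A) available = 6.833 mol
n(D) = 9.358 mol
n/ν for A = 6.833/1 = 6.833
n/ν for D = 9.358/2 = 4.679
Smallest n/ν is D → limiting reagent.
n(E) = (3/2) × 9.358 = 14.04 mol
mass = 14.04 × 238.80 = 3353 g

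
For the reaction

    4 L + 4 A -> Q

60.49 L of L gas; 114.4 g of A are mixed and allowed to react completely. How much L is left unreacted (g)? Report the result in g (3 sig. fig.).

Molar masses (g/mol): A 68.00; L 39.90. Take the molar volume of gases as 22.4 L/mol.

40.6 g

n(L) = 60.49 / 22.4 = 2.700 mol
n(A) = 114.4 / 68.00 = 1.682 mol
n/ν for L = 2.700/4 = 0.6750
n/ν for A = 1.682/4 = 0.4205
Smallest n/ν is A → limiting reagent.
L consumed = (4/4) × 1.682 = 1.682 mol
L remaining = 2.700 − 1.682 = 1.018 mol
mass = 1.018 × 39.90 = 40.62 g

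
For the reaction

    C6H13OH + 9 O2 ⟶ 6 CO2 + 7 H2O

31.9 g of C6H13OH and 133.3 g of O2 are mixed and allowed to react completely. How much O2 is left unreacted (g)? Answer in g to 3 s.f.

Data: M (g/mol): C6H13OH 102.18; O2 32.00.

43.4 g

n(C6H13OH) = 31.90 / 102.18 = 0.3122 mol
n(O2) = 133.3 / 32.00 = 4.166 mol
n/ν for C6H13OH = 0.3122/1 = 0.3122
n/ν for O2 = 4.166/9 = 0.4629
Smallest n/ν is C6H13OH → limiting reagent.
O2 consumed = (9/1) × 0.3122 = 2.810 mol
O2 remaining = 4.166 − 2.810 = 1.356 mol
mass = 1.356 × 32.00 = 43.39 g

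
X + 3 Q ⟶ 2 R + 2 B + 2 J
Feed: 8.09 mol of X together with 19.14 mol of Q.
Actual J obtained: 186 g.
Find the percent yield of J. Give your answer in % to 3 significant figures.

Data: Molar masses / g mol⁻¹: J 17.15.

n(X) = 8.090 mol
n(Q) = 19.14 mol
n/ν → X: 8.090, Q: 6.380; Q is limiting.
theoretical n(J) = (2/3) × 19.14 = 12.76 mol → 218.8 g
% yield = 186 / 218.8 × 100 = 85.01 %

85.0 %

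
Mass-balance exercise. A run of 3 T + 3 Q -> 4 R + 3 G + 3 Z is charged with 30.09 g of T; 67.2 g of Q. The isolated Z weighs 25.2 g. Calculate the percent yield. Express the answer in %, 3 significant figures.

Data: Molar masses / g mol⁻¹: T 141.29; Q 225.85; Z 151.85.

77.9 %

n(T) = 30.09 / 141.29 = 0.2130 mol
n(Q) = 67.20 / 225.85 = 0.2975 mol
n/ν for T = 0.2130/3 = 0.07100
n/ν for Q = 0.2975/3 = 0.09917
Smallest n/ν is T → limiting reagent.
theoretical n(Z) = (3/3) × 0.2130 = 0.2130 mol → 32.34 g
% yield = 25.2 / 32.34 × 100 = 77.92 %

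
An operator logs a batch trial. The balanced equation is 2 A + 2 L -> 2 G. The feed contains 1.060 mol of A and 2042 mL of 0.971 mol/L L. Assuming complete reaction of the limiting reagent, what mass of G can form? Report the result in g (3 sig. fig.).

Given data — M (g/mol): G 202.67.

215 g

n(A) = 1.060 mol
n(L) = 0.971 × 2042/1000 = 1.983 mol
n/ν → A: 0.5300, L: 0.9915; A is limiting.
n(G) = (2/2) × 1.060 = 1.060 mol
mass = 1.060 × 202.67 = 214.8 g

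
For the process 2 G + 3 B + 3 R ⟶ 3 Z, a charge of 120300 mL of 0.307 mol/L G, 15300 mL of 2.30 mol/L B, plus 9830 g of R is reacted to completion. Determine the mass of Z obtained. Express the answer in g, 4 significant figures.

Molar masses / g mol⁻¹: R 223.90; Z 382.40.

n(G) = 0.307 × 120300/1000 = 36.93 mol
n(B) = 2.30 × 15300/1000 = 35.19 mol
n(R) = 9830 / 223.90 = 43.90 mol
n/ν for G = 36.93/2 = 18.47
n/ν for B = 35.19/3 = 11.73
n/ν for R = 43.90/3 = 14.63
Smallest n/ν is B → limiting reagent.
n(Z) = (3/3) × 35.19 = 35.19 mol
mass = 35.19 × 382.40 = 13460 g

13460 g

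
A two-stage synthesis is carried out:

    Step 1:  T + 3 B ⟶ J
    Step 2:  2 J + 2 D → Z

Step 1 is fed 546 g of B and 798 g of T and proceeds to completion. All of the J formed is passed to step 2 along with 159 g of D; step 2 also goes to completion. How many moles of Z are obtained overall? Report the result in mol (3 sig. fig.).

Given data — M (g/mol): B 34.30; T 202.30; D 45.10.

Step 1:
n(B) = 546.0 / 34.30 = 15.92 mol
n(T) = 798.0 / 202.30 = 3.945 mol
n/ν for B = 15.92/3 = 5.307
n/ν for T = 3.945/1 = 3.945
Smallest n/ν is T → limiting reagent.
n(J) produced = (1/1) × 3.945 = 3.945 mol
Step 2:
n(J) available = 3.945 mol
n(D) = 159.0 / 45.10 = 3.525 mol
n/ν for J = 3.945/2 = 1.973
n/ν for D = 3.525/2 = 1.763
Smallest n/ν is D → limiting reagent.
n(Z) = (1/2) × 3.525 = 1.763 mol

1.76 mol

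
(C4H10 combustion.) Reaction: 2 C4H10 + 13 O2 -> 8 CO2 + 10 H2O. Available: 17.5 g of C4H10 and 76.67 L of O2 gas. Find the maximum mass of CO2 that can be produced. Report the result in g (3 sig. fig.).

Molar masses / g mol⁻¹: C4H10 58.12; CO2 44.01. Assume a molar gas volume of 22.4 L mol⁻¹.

n(C4H10) = 17.50 / 58.12 = 0.3011 mol
n(O2) = 76.67 / 22.4 = 3.423 mol
n/ν for C4H10 = 0.3011/2 = 0.1506
n/ν for O2 = 3.423/13 = 0.2633
Smallest n/ν is C4H10 → limiting reagent.
n(CO2) = (8/2) × 0.3011 = 1.204 mol
mass = 1.204 × 44.01 = 52.99 g

53.0 g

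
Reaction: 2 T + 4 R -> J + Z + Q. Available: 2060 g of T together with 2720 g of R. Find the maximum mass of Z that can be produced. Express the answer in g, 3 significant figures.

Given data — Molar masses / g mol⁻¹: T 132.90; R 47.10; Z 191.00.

1480 g

n(T) = 2060 / 132.90 = 15.50 mol
n(R) = 2720 / 47.10 = 57.75 mol
n/ν for T = 15.50/2 = 7.750
n/ν for R = 57.75/4 = 14.44
Smallest n/ν is T → limiting reagent.
n(Z) = (1/2) × 15.50 = 7.750 mol
mass = 7.750 × 191.00 = 1480 g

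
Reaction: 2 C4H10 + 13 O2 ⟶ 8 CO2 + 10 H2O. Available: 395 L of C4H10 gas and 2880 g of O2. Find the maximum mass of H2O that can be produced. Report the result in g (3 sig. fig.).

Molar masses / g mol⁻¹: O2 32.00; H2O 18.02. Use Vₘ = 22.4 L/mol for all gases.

n(C4H10) = 395.0 / 22.4 = 17.63 mol
n(O2) = 2880 / 32.00 = 90.00 mol
n/ν for C4H10 = 17.63/2 = 8.815
n/ν for O2 = 90.00/13 = 6.923
Smallest n/ν is O2 → limiting reagent.
n(H2O) = (10/13) × 90.00 = 69.23 mol
mass = 69.23 × 18.02 = 1248 g

1250 g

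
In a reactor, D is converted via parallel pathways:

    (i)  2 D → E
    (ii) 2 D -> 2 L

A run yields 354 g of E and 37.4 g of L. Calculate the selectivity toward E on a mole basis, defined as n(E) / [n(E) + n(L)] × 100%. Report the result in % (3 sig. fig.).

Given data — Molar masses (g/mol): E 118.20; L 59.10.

82.6 %

n(E) = 354 / 118.20 = 2.995 mol
n(L) = 37.4 / 59.10 = 0.6328 mol
selectivity = 2.995/(2.995+0.6328) × 100 = 82.56 %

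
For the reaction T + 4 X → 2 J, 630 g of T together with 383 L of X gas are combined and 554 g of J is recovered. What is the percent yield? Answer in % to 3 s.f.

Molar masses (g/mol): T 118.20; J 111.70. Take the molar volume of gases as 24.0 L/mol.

62.2 %

n(T) = 630.0 / 118.20 = 5.330 mol
n(X) = 383.0 / 24.0 = 15.96 mol
n/ν for T = 5.330/1 = 5.330
n/ν for X = 15.96/4 = 3.990
Smallest n/ν is X → limiting reagent.
theoretical n(J) = (2/4) × 15.96 = 7.980 mol → 891.4 g
% yield = 554 / 891.4 × 100 = 62.15 %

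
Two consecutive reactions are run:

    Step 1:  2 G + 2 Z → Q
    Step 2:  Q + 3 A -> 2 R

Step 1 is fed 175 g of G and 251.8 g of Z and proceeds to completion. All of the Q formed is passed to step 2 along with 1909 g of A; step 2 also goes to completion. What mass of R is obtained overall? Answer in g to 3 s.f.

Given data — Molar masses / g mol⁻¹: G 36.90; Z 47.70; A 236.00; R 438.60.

2080 g

Step 1:
n(G) = 175.0 / 36.90 = 4.743 mol
n(Z) = 251.8 / 47.70 = 5.279 mol
n/ν for G = 4.743/2 = 2.372
n/ν for Z = 5.279/2 = 2.640
Smallest n/ν is G → limiting reagent.
n(Q) produced = (1/2) × 4.743 = 2.372 mol
Step 2:
n(Q) available = 2.372 mol
n(A) = 1909 / 236.00 = 8.089 mol
n/ν for Q = 2.372/1 = 2.372
n/ν for A = 8.089/3 = 2.696
Smallest n/ν is Q → limiting reagent.
n(R) = (2/1) × 2.372 = 4.744 mol
mass = 4.744 × 438.60 = 2081 g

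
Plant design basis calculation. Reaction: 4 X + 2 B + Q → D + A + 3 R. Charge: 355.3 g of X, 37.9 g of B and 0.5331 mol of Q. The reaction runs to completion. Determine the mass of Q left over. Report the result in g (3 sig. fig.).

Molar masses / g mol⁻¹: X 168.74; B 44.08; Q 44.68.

n(X) = 355.3 / 168.74 = 2.106 mol
n(B) = 37.90 / 44.08 = 0.8598 mol
n(Q) = 0.5331 mol
n/ν for X = 2.106/4 = 0.5265
n/ν for B = 0.8598/2 = 0.4299
n/ν for Q = 0.5331/1 = 0.5331
Smallest n/ν is B → limiting reagent.
Q consumed = (1/2) × 0.8598 = 0.4299 mol
Q remaining = 0.5331 − 0.4299 = 0.1032 mol
mass = 0.1032 × 44.68 = 4.611 g

4.61 g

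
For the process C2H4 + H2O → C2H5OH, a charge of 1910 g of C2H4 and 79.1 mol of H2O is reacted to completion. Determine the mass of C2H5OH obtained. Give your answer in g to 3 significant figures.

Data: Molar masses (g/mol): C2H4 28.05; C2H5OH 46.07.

3140 g

n(C2H4) = 1910 / 28.05 = 68.09 mol
n(H2O) = 79.10 mol
n/ν for C2H4 = 68.09/1 = 68.09
n/ν for H2O = 79.10/1 = 79.10
Smallest n/ν is C2H4 → limiting reagent.
n(C2H5OH) = (1/1) × 68.09 = 68.09 mol
mass = 68.09 × 46.07 = 3137 g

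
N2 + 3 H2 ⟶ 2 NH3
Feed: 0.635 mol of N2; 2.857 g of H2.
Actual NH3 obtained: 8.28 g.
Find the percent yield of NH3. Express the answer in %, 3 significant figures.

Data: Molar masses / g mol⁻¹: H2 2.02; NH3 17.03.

51.6 %

n(N2) = 0.6350 mol
n(H2) = 2.857 / 2.02 = 1.414 mol
n/ν for N2 = 0.6350/1 = 0.6350
n/ν for H2 = 1.414/3 = 0.4713
Smallest n/ν is H2 → limiting reagent.
theoretical n(NH3) = (2/3) × 1.414 = 0.9427 mol → 16.05 g
% yield = 8.28 / 16.05 × 100 = 51.59 %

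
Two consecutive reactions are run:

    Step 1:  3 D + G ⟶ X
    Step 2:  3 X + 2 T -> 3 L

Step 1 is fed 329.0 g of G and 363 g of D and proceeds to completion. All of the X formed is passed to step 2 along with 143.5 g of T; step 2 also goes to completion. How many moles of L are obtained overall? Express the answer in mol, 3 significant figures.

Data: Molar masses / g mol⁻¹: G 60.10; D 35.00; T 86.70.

Step 1:
n(G) = 329.0 / 60.10 = 5.474 mol
n(D) = 363.0 / 35.00 = 10.37 mol
n/ν for G = 5.474/1 = 5.474
n/ν for D = 10.37/3 = 3.457
Smallest n/ν is D → limiting reagent.
n(X) produced = (1/3) × 10.37 = 3.457 mol
Step 2:
n(X) available = 3.457 mol
n(T) = 143.5 / 86.70 = 1.655 mol
n/ν for X = 3.457/3 = 1.152
n/ν for T = 1.655/2 = 0.8275
Smallest n/ν is T → limiting reagent.
n(L) = (3/2) × 1.655 = 2.483 mol

2.48 mol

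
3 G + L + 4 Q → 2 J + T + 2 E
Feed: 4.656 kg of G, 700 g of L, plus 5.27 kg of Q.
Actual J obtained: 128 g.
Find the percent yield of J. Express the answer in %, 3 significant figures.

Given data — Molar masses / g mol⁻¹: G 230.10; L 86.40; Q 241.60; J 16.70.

70.3 %

n(G) = 4.656×1000 / 230.10 = 20.23 mol
n(L) = 700.0 / 86.40 = 8.102 mol
n(Q) = 5.270×1000 / 241.60 = 21.81 mol
n/ν → G: 6.743, L: 8.102, Q: 5.453; Q is limiting.
theoretical n(J) = (2/4) × 21.81 = 10.91 mol → 182.2 g
% yield = 128 / 182.2 × 100 = 70.25 %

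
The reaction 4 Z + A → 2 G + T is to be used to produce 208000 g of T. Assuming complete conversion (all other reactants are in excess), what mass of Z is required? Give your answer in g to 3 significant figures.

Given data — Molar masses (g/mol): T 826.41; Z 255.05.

257000 g

n(T) = 208000 / 826.41 = 251.7 mol
n(Z) = (4/1) × 251.7 = 1007 mol
mass = 1007 × 255.05 = 256800 g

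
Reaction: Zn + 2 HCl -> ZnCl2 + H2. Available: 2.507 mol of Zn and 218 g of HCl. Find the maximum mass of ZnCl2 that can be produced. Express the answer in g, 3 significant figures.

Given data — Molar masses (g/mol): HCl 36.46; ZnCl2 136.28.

342 g

n(Zn) = 2.507 mol
n(HCl) = 218.0 / 36.46 = 5.979 mol
n/ν → Zn: 2.507, HCl: 2.990; Zn is limiting.
n(ZnCl2) = (1/1) × 2.507 = 2.507 mol
mass = 2.507 × 136.28 = 341.7 g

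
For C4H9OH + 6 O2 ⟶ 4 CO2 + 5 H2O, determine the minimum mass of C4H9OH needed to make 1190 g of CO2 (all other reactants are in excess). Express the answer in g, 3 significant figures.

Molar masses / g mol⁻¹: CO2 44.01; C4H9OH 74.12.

501 g

n(CO2) = 1190 / 44.01 = 27.04 mol
n(C4H9OH) = (1/4) × 27.04 = 6.760 mol
mass = 6.760 × 74.12 = 501.1 g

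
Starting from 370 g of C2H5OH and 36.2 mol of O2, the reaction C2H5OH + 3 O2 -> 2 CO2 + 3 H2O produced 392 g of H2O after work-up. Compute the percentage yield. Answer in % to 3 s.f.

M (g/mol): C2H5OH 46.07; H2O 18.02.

90.3 %

n(C2H5OH) = 370.0 / 46.07 = 8.031 mol
n(O2) = 36.20 mol
n/ν for C2H5OH = 8.031/1 = 8.031
n/ν for O2 = 36.20/3 = 12.07
Smallest n/ν is C2H5OH → limiting reagent.
theoretical n(H2O) = (3/1) × 8.031 = 24.09 mol → 434.1 g
% yield = 392 / 434.1 × 100 = 90.30 %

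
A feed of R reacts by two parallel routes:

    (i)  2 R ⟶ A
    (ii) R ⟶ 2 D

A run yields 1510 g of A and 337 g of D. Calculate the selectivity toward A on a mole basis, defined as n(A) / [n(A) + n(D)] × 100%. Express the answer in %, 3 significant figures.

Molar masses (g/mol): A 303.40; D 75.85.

n(A) = 1510 / 303.40 = 4.977 mol
n(D) = 337 / 75.85 = 4.443 mol
selectivity = 4.977/(4.977+4.443) × 100 = 52.83 %

52.8 %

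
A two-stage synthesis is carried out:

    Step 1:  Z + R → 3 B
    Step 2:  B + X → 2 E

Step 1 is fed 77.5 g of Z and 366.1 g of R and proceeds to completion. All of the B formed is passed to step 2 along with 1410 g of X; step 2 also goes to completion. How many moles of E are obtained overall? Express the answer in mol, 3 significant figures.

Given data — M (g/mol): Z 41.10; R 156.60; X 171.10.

Step 1:
n(Z) = 77.50 / 41.10 = 1.886 mol
n(R) = 366.1 / 156.60 = 2.338 mol
n/ν → Z: 1.886, R: 2.338; Z is limiting.
n(B) produced = (3/1) × 1.886 = 5.658 mol
Step 2:
n(B) available = 5.658 mol
n(X) = 1410 / 171.10 = 8.241 mol
n/ν → B: 5.658, X: 8.241; B is limiting.
n(E) = (2/1) × 5.658 = 11.32 mol

11.3 mol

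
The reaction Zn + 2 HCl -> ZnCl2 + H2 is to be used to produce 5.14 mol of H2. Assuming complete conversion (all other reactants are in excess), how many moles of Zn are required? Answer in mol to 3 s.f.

n(H2) = 5.140 mol
n(Zn) = (1/1) × 5.140 = 5.140 mol

5.14 mol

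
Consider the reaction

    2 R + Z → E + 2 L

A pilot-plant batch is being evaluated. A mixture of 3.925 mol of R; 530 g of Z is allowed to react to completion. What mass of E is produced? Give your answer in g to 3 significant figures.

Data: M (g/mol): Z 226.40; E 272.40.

535 g

n(R) = 3.925 mol
n(Z) = 530.0 / 226.40 = 2.341 mol
n/ν → R: 1.963, Z: 2.341; R is limiting.
n(E) = (1/2) × 3.925 = 1.963 mol
mass = 1.963 × 272.40 = 534.7 g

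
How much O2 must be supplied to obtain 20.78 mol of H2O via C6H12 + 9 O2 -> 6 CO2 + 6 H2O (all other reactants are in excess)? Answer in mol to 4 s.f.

n(H2O) = 20.78 mol
n(O2) = (9/6) × 20.78 = 31.17 mol

31.17 mol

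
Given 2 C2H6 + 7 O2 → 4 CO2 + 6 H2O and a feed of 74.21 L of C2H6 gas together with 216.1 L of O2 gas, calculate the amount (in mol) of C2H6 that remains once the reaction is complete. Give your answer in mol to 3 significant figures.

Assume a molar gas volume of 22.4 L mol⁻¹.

n(C2H6) = 74.21 / 22.4 = 3.313 mol
n(O2) = 216.1 / 22.4 = 9.647 mol
n/ν for C2H6 = 3.313/2 = 1.657
n/ν for O2 = 9.647/7 = 1.378
Smallest n/ν is O2 → limiting reagent.
C2H6 consumed = (2/7) × 9.647 = 2.756 mol
C2H6 remaining = 3.313 − 2.756 = 0.5570 mol

0.557 mol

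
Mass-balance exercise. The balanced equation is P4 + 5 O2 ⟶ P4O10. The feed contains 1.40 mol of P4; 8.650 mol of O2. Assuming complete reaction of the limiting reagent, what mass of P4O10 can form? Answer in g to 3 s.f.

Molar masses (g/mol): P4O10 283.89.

n(P4) = 1.400 mol
n(O2) = 8.650 mol
n/ν for P4 = 1.400/1 = 1.400
n/ν for O2 = 8.650/5 = 1.730
Smallest n/ν is P4 → limiting reagent.
n(P4O10) = (1/1) × 1.400 = 1.400 mol
mass = 1.400 × 283.89 = 397.4 g

397 g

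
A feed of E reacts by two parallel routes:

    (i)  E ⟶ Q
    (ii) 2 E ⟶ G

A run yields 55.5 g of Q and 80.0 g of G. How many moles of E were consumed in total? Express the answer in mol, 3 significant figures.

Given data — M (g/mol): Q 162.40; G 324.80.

n(Q) = 55.5 / 162.40 = 0.3417 mol
n(G) = 80.0 / 324.80 = 0.2463 mol
n(E) via (i) = (1/1)×0.3417 = 0.3417 mol
n(E) via (ii) = (2/1)×0.2463 = 0.4926 mol
total n(E) = 0.3417 + 0.4926 = 0.8343 mol

0.834 mol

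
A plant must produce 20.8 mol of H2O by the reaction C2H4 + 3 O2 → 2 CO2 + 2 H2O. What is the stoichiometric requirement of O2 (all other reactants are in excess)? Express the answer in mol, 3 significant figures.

31.2 mol

n(H2O) = 20.80 mol
n(O2) = (3/2) × 20.80 = 31.20 mol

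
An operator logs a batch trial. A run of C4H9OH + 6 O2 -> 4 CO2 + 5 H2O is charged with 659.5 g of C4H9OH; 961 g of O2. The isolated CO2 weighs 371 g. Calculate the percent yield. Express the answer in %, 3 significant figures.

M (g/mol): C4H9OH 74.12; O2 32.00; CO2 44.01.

n(C4H9OH) = 659.5 / 74.12 = 8.898 mol
n(O2) = 961.0 / 32.00 = 30.03 mol
n/ν for C4H9OH = 8.898/1 = 8.898
n/ν for O2 = 30.03/6 = 5.005
Smallest n/ν is O2 → limiting reagent.
theoretical n(CO2) = (4/6) × 30.03 = 20.02 mol → 881.1 g
% yield = 371 / 881.1 × 100 = 42.11 %

42.1 %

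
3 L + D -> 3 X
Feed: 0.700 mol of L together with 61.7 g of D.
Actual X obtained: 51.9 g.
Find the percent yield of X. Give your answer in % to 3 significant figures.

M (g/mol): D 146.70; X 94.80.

78.2 %

n(L) = 0.7000 mol
n(D) = 61.70 / 146.70 = 0.4206 mol
n/ν → L: 0.2333, D: 0.4206; L is limiting.
theoretical n(X) = (3/3) × 0.7000 = 0.7000 mol → 66.36 g
% yield = 51.9 / 66.36 × 100 = 78.21 %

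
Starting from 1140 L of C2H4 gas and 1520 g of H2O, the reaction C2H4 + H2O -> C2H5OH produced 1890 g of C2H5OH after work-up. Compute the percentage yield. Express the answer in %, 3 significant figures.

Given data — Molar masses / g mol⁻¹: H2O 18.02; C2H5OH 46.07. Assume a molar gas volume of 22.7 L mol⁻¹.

81.7 %

n(C2H4) = 1140 / 22.7 = 50.22 mol
n(H2O) = 1520 / 18.02 = 84.35 mol
n/ν → C2H4: 50.22, H2O: 84.35; C2H4 is limiting.
theoretical n(C2H5OH) = (1/1) × 50.22 = 50.22 mol → 2314 g
% yield = 1890 / 2314 × 100 = 81.68 %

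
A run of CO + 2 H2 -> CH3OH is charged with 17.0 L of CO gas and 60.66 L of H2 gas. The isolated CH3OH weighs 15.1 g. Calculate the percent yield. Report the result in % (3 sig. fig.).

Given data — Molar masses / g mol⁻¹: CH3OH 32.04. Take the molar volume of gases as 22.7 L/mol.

n(CO) = 17.00 / 22.7 = 0.7489 mol
n(H2) = 60.66 / 22.7 = 2.672 mol
n/ν → CO: 0.7489, H2: 1.336; CO is limiting.
theoretical n(CH3OH) = (1/1) × 0.7489 = 0.7489 mol → 23.99 g
% yield = 15.1 / 23.99 × 100 = 62.94 %

62.9 %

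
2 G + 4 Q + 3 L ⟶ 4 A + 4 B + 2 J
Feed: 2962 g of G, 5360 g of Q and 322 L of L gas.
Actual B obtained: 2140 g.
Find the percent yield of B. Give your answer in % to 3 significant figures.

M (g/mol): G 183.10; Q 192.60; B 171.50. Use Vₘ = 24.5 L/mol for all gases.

71.2 %

n(G) = 2962 / 183.10 = 16.18 mol
n(Q) = 5360 / 192.60 = 27.83 mol
n(L) = 322.0 / 24.5 = 13.14 mol
n/ν → G: 8.090, Q: 6.958, L: 4.380; L is limiting.
theoretical n(B) = (4/3) × 13.14 = 17.52 mol → 3005 g
% yield = 2140 / 3005 × 100 = 71.21 %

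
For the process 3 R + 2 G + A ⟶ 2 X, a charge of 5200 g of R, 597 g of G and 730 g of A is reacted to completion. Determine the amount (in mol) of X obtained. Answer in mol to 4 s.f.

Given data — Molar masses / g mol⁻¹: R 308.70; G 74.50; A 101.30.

n(R) = 5200 / 308.70 = 16.84 mol
n(G) = 597.0 / 74.50 = 8.013 mol
n(A) = 730.0 / 101.30 = 7.206 mol
n/ν for R = 16.84/3 = 5.613
n/ν for G = 8.013/2 = 4.007
n/ν for A = 7.206/1 = 7.206
Smallest n/ν is G → limiting reagent.
n(X) = (2/2) × 8.013 = 8.013 mol

8.013 mol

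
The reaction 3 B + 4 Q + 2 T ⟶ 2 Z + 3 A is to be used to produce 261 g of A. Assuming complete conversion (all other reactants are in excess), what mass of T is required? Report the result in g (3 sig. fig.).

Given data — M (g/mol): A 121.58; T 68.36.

n(A) = 261 / 121.58 = 2.147 mol
n(T) = (2/3) × 2.147 = 1.431 mol
mass = 1.431 × 68.36 = 97.82 g

97.8 g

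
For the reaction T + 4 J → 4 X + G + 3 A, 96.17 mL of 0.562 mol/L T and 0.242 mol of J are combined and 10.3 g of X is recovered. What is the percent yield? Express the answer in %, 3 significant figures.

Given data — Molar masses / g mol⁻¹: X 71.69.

66.5 %

n(T) = 0.562 × 96.17/1000 = 0.05405 mol
n(J) = 0.2420 mol
n/ν for T = 0.05405/1 = 0.05405
n/ν for J = 0.2420/4 = 0.06050
Smallest n/ν is T → limiting reagent.
theoretical n(X) = (4/1) × 0.05405 = 0.2162 mol → 15.50 g
% yield = 10.3 / 15.50 × 100 = 66.45 %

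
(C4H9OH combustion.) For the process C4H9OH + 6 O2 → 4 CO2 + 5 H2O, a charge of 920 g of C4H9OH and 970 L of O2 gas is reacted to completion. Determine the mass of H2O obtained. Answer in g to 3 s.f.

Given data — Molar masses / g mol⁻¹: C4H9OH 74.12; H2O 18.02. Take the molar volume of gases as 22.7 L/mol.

642 g

n(C4H9OH) = 920.0 / 74.12 = 12.41 mol
n(O2) = 970.0 / 22.7 = 42.73 mol
n/ν → C4H9OH: 12.41, O2: 7.122; O2 is limiting.
n(H2O) = (5/6) × 42.73 = 35.61 mol
mass = 35.61 × 18.02 = 641.7 g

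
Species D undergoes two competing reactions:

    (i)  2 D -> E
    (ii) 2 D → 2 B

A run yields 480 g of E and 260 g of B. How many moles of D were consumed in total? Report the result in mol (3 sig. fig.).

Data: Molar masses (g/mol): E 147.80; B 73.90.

10.0 mol

n(E) = 480 / 147.80 = 3.248 mol
n(B) = 260 / 73.90 = 3.518 mol
n(D) via (i) = (2/1)×3.248 = 6.496 mol
n(D) via (ii) = (2/2)×3.518 = 3.518 mol
total n(D) = 6.496 + 3.518 = 10.01 mol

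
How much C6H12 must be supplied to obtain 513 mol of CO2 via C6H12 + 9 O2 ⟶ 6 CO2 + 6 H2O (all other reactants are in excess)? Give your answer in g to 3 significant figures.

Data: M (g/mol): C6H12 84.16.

7200 g

n(CO2) = 513.0 mol
n(C6H12) = (1/6) × 513.0 = 85.50 mol
mass = 85.50 × 84.16 = 7196 g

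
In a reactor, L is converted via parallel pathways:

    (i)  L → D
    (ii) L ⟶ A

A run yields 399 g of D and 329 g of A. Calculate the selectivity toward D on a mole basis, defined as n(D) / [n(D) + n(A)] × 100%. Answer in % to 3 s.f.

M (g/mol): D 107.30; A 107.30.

54.8 %

n(D) = 399 / 107.30 = 3.719 mol
n(A) = 329 / 107.30 = 3.066 mol
selectivity = 3.719/(3.719+3.066) × 100 = 54.81 %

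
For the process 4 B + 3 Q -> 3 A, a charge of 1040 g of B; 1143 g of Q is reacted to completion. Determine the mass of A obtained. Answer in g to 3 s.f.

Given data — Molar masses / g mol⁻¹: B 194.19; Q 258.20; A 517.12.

2080 g

n(B) = 1040 / 194.19 = 5.356 mol
n(Q) = 1143 / 258.20 = 4.427 mol
n/ν → B: 1.339, Q: 1.476; B is limiting.
n(A) = (3/4) × 5.356 = 4.017 mol
mass = 4.017 × 517.12 = 2077 g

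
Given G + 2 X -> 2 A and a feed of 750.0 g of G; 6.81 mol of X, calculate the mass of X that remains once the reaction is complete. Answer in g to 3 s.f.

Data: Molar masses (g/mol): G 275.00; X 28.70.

n(G) = 750.0 / 275.00 = 2.727 mol
n(X) = 6.810 mol
n/ν → G: 2.727, X: 3.405; G is limiting.
X consumed = (2/1) × 2.727 = 5.454 mol
X remaining = 6.810 − 5.454 = 1.356 mol
mass = 1.356 × 28.70 = 38.92 g

38.9 g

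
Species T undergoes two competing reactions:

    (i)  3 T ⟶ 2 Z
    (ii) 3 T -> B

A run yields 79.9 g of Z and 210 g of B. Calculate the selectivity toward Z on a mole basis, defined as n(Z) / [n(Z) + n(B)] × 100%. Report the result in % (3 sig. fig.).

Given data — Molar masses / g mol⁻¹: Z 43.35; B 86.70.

n(Z) = 79.9 / 43.35 = 1.843 mol
n(B) = 210 / 86.70 = 2.422 mol
selectivity = 1.843/(1.843+2.422) × 100 = 43.21 %

43.2 %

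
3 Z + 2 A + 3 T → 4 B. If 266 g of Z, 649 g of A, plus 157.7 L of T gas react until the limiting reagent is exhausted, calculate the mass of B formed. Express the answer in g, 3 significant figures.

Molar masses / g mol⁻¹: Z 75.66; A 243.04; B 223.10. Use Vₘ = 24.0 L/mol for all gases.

n(Z) = 266.0 / 75.66 = 3.516 mol
n(A) = 649.0 / 243.04 = 2.670 mol
n(T) = 157.7 / 24.0 = 6.571 mol
n/ν for Z = 3.516/3 = 1.172
n/ν for A = 2.670/2 = 1.335
n/ν for T = 6.571/3 = 2.190
Smallest n/ν is Z → limiting reagent.
n(B) = (4/3) × 3.516 = 4.688 mol
mass = 4.688 × 223.10 = 1046 g

1050 g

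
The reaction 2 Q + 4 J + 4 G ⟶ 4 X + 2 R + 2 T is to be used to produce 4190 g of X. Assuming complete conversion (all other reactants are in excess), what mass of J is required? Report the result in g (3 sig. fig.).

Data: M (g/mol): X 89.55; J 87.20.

4080 g

n(X) = 4190 / 89.55 = 46.79 mol
n(J) = (4/4) × 46.79 = 46.79 mol
mass = 46.79 × 87.20 = 4080 g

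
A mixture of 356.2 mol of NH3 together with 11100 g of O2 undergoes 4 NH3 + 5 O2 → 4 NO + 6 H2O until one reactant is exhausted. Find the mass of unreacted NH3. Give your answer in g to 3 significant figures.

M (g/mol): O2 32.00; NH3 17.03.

1340 g

n(NH3) = 356.2 mol
n(O2) = 11100 / 32.00 = 346.9 mol
n/ν → NH3: 89.05, O2: 69.38; O2 is limiting.
NH3 consumed = (4/5) × 346.9 = 277.5 mol
NH3 remaining = 356.2 − 277.5 = 78.70 mol
mass = 78.70 × 17.03 = 1340 g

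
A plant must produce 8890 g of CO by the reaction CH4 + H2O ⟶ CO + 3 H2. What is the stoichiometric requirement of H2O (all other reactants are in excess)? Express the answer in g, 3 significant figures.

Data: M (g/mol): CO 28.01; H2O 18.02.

n(CO) = 8890 / 28.01 = 317.4 mol
n(H2O) = (1/1) × 317.4 = 317.4 mol
mass = 317.4 × 18.02 = 5720 g

5720 g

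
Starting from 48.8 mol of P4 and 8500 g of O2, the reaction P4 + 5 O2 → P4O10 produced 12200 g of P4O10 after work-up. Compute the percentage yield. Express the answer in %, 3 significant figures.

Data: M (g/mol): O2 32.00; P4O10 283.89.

n(P4) = 48.80 mol
n(O2) = 8500 / 32.00 = 265.6 mol
n/ν → P4: 48.80, O2: 53.12; P4 is limiting.
theoretical n(P4O10) = (1/1) × 48.80 = 48.80 mol → 13850 g
% yield = 12200 / 13850 × 100 = 88.09 %

88.1 %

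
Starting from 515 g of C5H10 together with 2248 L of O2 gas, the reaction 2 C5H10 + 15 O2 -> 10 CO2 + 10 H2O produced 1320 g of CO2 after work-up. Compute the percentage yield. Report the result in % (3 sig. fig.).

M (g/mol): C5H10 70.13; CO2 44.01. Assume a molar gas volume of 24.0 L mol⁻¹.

81.7 %

n(C5H10) = 515.0 / 70.13 = 7.344 mol
n(O2) = 2248 / 24.0 = 93.67 mol
n/ν → C5H10: 3.672, O2: 6.245; C5H10 is limiting.
theoretical n(CO2) = (10/2) × 7.344 = 36.72 mol → 1616 g
% yield = 1320 / 1616 × 100 = 81.68 %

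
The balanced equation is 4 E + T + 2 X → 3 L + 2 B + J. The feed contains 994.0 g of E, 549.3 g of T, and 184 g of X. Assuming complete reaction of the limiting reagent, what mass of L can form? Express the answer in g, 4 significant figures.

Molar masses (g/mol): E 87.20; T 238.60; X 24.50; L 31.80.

n(E) = 994.0 / 87.20 = 11.40 mol
n(T) = 549.3 / 238.60 = 2.302 mol
n(X) = 184.0 / 24.50 = 7.510 mol
n/ν → E: 2.850, T: 2.302, X: 3.755; T is limiting.
n(L) = (3/1) × 2.302 = 6.906 mol
mass = 6.906 × 31.80 = 219.6 g

219.6 g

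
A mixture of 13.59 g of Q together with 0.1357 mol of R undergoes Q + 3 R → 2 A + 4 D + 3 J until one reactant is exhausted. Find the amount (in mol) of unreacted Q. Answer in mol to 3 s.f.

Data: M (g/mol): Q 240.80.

n(Q) = 13.59 / 240.80 = 0.05644 mol
n(R) = 0.1357 mol
n/ν → Q: 0.05644, R: 0.04523; R is limiting.
Q consumed = (1/3) × 0.1357 = 0.04523 mol
Q remaining = 0.05644 − 0.04523 = 0.01121 mol

0.0112 mol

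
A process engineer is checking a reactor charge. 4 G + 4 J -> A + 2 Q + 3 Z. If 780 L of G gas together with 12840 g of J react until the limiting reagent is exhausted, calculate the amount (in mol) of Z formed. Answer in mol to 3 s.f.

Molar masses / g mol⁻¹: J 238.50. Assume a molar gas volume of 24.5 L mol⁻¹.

n(G) = 780.0 / 24.5 = 31.84 mol
n(J) = 12840 / 238.50 = 53.84 mol
n/ν for G = 31.84/4 = 7.960
n/ν for J = 53.84/4 = 13.46
Smallest n/ν is G → limiting reagent.
n(Z) = (3/4) × 31.84 = 23.88 mol

23.9 mol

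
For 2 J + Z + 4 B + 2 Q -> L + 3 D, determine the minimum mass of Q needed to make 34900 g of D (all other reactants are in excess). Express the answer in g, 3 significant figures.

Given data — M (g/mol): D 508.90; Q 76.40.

n(D) = 34900 / 508.90 = 68.58 mol
n(Q) = (2/3) × 68.58 = 45.72 mol
mass = 45.72 × 76.40 = 3493 g

3490 g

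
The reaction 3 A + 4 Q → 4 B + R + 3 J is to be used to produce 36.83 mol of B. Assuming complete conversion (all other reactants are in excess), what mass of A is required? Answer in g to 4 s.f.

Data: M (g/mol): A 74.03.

n(B) = 36.83 mol
n(A) = (3/4) × 36.83 = 27.62 mol
mass = 27.62 × 74.03 = 2045 g

2045 g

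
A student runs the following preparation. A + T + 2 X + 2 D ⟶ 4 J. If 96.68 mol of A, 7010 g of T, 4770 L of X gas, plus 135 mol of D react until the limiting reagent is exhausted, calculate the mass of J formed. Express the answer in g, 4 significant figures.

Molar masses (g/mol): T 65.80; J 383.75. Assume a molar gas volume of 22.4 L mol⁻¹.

103600 g

n(A) = 96.68 mol
n(T) = 7010 / 65.80 = 106.5 mol
n(X) = 4770 / 22.4 = 212.9 mol
n(D) = 135.0 mol
n/ν for A = 96.68/1 = 96.68
n/ν for T = 106.5/1 = 106.5
n/ν for X = 212.9/2 = 106.5
n/ν for D = 135.0/2 = 67.50
Smallest n/ν is D → limiting reagent.
n(J) = (4/2) × 135.0 = 270.0 mol
mass = 270.0 × 383.75 = 103600 g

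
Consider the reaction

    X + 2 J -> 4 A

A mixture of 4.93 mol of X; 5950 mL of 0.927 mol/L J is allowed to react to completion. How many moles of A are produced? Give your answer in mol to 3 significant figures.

11.0 mol

n(X) = 4.930 mol
n(J) = 0.927 × 5950/1000 = 5.516 mol
n/ν → X: 4.930, J: 2.758; J is limiting.
n(A) = (4/2) × 5.516 = 11.03 mol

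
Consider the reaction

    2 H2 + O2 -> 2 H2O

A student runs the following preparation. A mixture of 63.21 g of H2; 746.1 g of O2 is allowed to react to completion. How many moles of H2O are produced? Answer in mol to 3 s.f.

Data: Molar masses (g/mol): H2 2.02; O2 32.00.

n(H2) = 63.21 / 2.02 = 31.29 mol
n(O2) = 746.1 / 32.00 = 23.32 mol
n/ν for H2 = 31.29/2 = 15.65
n/ν for O2 = 23.32/1 = 23.32
Smallest n/ν is H2 → limiting reagent.
n(H2O) = (2/2) × 31.29 = 31.29 mol

31.3 mol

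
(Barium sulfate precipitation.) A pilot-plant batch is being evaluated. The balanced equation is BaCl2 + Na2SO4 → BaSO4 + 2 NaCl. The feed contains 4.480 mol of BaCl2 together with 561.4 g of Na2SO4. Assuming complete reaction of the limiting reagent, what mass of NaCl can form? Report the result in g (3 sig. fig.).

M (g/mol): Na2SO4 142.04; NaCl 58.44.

n(BaCl2) = 4.480 mol
n(Na2SO4) = 561.4 / 142.04 = 3.952 mol
n/ν for BaCl2 = 4.480/1 = 4.480
n/ν for Na2SO4 = 3.952/1 = 3.952
Smallest n/ν is Na2SO4 → limiting reagent.
n(NaCl) = (2/1) × 3.952 = 7.904 mol
mass = 7.904 × 58.44 = 461.9 g

462 g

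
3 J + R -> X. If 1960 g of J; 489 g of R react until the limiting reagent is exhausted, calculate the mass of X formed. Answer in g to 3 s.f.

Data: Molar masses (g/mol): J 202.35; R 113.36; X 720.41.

2330 g

n(J) = 1960 / 202.35 = 9.686 mol
n(R) = 489.0 / 113.36 = 4.314 mol
n/ν → J: 3.229, R: 4.314; J is limiting.
n(X) = (1/3) × 9.686 = 3.229 mol
mass = 3.229 × 720.41 = 2326 g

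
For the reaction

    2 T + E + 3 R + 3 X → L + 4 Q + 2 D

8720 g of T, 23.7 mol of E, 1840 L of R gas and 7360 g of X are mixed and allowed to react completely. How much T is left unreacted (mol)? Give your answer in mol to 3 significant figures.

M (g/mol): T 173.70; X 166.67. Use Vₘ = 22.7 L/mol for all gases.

20.8 mol

n(T) = 8720 / 173.70 = 50.20 mol
n(E) = 23.70 mol
n(R) = 1840 / 22.7 = 81.06 mol
n(X) = 7360 / 166.67 = 44.16 mol
n/ν for T = 50.20/2 = 25.10
n/ν for E = 23.70/1 = 23.70
n/ν for R = 81.06/3 = 27.02
n/ν for X = 44.16/3 = 14.72
Smallest n/ν is X → limiting reagent.
T consumed = (2/3) × 44.16 = 29.44 mol
T remaining = 50.20 − 29.44 = 20.76 mol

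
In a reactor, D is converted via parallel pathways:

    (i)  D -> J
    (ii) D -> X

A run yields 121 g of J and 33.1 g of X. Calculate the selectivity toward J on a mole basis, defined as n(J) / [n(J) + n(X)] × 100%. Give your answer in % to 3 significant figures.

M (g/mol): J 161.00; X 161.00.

78.5 %

n(J) = 121 / 161.00 = 0.7516 mol
n(X) = 33.1 / 161.00 = 0.2056 mol
selectivity = 0.7516/(0.7516+0.2056) × 100 = 78.52 %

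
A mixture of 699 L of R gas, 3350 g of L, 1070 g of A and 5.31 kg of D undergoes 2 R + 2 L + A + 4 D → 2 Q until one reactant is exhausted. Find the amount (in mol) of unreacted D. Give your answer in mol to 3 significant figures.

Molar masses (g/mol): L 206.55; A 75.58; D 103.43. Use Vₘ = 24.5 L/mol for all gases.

n(R) = 699.0 / 24.5 = 28.53 mol
n(L) = 3350 / 206.55 = 16.22 mol
n(A) = 1070 / 75.58 = 14.16 mol
n(D) = 5.310×1000 / 103.43 = 51.34 mol
n/ν for R = 28.53/2 = 14.27
n/ν for L = 16.22/2 = 8.110
n/ν for A = 14.16/1 = 14.16
n/ν for D = 51.34/4 = 12.84
Smallest n/ν is L → limiting reagent.
D consumed = (4/2) × 16.22 = 32.44 mol
D remaining = 51.34 − 32.44 = 18.90 mol

18.9 mol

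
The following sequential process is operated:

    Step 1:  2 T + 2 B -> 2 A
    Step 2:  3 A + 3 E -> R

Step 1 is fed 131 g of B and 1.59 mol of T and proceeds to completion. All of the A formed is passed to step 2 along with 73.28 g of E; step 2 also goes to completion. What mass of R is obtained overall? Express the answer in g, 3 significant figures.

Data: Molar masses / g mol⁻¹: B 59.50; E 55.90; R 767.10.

Step 1:
n(B) = 131.0 / 59.50 = 2.202 mol
n(T) = 1.590 mol
n/ν for B = 2.202/2 = 1.101
n/ν for T = 1.590/2 = 0.7950
Smallest n/ν is T → limiting reagent.
n(A) produced = (2/2) × 1.590 = 1.590 mol
Step 2:
n(A) available = 1.590 mol
n(E) = 73.28 / 55.90 = 1.311 mol
n/ν for A = 1.590/3 = 0.5300
n/ν for E = 1.311/3 = 0.4370
Smallest n/ν is E → limiting reagent.
n(R) = (1/3) × 1.311 = 0.4370 mol
mass = 0.4370 × 767.10 = 335.2 g

335 g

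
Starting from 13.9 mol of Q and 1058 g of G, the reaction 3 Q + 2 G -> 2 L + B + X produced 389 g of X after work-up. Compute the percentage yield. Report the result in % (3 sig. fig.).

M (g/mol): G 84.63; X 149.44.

56.2 %

n(Q) = 13.90 mol
n(G) = 1058 / 84.63 = 12.50 mol
n/ν for Q = 13.90/3 = 4.633
n/ν for G = 12.50/2 = 6.250
Smallest n/ν is Q → limiting reagent.
theoretical n(X) = (1/3) × 13.90 = 4.633 mol → 692.4 g
% yield = 389 / 692.4 × 100 = 56.18 %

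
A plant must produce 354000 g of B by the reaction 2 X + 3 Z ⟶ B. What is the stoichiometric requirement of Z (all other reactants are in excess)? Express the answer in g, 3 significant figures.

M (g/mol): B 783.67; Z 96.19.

130000 g

n(B) = 354000 / 783.67 = 451.7 mol
n(Z) = (3/1) × 451.7 = 1355 mol
mass = 1355 × 96.19 = 130300 g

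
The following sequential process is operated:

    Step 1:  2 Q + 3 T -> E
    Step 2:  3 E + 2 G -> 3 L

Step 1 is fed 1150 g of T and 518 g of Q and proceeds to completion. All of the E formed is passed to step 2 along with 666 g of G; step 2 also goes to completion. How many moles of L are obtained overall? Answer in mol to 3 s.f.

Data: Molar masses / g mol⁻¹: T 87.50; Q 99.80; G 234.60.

Step 1:
n(T) = 1150 / 87.50 = 13.14 mol
n(Q) = 518.0 / 99.80 = 5.190 mol
n/ν for T = 13.14/3 = 4.380
n/ν for Q = 5.190/2 = 2.595
Smallest n/ν is Q → limiting reagent.
n(E) produced = (1/2) × 5.190 = 2.595 mol
Step 2:
n(E) available = 2.595 mol
n(G) = 666.0 / 234.60 = 2.839 mol
n/ν for E = 2.595/3 = 0.8650
n/ν for G = 2.839/2 = 1.420
Smallest n/ν is E → limiting reagent.
n(L) = (3/3) × 2.595 = 2.595 mol

2.60 mol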